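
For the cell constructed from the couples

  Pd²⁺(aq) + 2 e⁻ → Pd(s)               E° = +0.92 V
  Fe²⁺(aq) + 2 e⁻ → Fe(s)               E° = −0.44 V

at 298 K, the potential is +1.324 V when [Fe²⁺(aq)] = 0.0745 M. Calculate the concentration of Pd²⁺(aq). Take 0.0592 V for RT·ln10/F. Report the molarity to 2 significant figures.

The Pd²⁺/Pd couple has the larger reduction potential, so it is the cathode: E°cell = +0.92 − (−0.44) = +1.36 V and n = 2.
Since E = E° − (0.0592/n)·log Q, log Q = n(E° − E)/0.0592 = 1.216.
Balancing electrons gives Pd²⁺(aq) + Fe(s) → Pd(s) + Fe²⁺(aq); thus Q = [Fe²⁺(aq)] / [Pd²⁺(aq)].
Substituting the known concentrations and solving, log [Pd²⁺(aq)] = −2.344 and [Pd²⁺(aq)] = 0.0045 M.

0.0045 M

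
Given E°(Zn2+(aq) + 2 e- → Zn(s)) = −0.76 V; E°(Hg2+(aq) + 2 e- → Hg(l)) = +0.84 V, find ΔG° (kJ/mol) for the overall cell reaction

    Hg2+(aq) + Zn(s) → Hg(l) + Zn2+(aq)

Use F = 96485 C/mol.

−309 kJ/mol

In the reaction as written Hg2+(aq) is reduced, so the Hg²⁺/Hg couple is the cathode and Zn²⁺/Zn is the anode.
E°cell = +0.84 − (−0.76) = +1.60 V; balancing electrons gives n = 2.
ΔG° = −nFE°cell = −(2)(96485)(+1.60) J/mol = −309 kJ/mol.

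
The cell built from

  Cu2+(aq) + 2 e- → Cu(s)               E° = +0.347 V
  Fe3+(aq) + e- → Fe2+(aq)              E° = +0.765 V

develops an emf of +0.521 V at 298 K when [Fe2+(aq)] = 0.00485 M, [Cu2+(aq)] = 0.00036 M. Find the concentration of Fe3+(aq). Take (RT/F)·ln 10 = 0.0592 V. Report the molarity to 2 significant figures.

The Fe³⁺/Fe²⁺ couple has the larger reduction potential, so it is the cathode: E°cell = +0.765 − (+0.347) = +0.418 V and n = 2.
Rearranging E = E° − (0.0592/n)·log Q gives log Q = 2(+0.418 − (+0.521))/0.0592 = −3.480.
Balancing electrons gives 2 Fe3+(aq) + Cu(s) → 2 Fe2+(aq) + Cu2+(aq); thus Q = ([Fe2+(aq)]^2·[Cu2+(aq)]) / [Fe3+(aq)]^2.
Substituting the known concentrations and solving, log [Fe3+(aq)] = −2.296 and [Fe3+(aq)] = 0.0051 M.

0.0051 M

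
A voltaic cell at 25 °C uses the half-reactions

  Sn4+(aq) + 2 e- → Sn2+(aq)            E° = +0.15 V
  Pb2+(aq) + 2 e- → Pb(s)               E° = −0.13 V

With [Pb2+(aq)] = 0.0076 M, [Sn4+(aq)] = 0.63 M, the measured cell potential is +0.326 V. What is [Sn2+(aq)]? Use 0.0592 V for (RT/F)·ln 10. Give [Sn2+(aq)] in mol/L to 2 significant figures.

2.3 M

Sn⁴⁺/Sn²⁺ is the cathode (higher E°); E°cell = +0.15 − (−0.13) = +0.28 V with n = 2.
From the Nernst equation, log Q = n(E° − E)/0.0592 = 2·(+0.28 − (+0.326))/0.0592 = −1.554.
For Sn4+(aq) + Pb(s) → Sn2+(aq) + Pb2+(aq), the reaction quotient is Q = ([Sn2+(aq)]·[Pb2+(aq)]) / [Sn4+(aq)].
Solving for the unknown gives log [Sn2+(aq)] = 0.365, so [Sn2+(aq)] ≈ 2.3 M.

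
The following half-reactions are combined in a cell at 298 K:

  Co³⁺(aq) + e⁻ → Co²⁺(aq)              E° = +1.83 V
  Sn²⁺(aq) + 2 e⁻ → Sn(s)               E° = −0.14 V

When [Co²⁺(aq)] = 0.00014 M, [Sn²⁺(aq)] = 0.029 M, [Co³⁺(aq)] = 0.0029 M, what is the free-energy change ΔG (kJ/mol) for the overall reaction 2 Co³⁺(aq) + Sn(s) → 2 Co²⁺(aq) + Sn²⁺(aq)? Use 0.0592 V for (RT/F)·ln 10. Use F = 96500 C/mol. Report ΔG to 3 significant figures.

E°cell = +1.83 − (−0.14) = +1.97 V; the balanced reaction transfers n = 2 electrons.
The reaction quotient is ([Co²⁺(aq)]^2·[Sn²⁺(aq)]) / [Co³⁺(aq)]^2 = 6.76×10^−5; by Nernst, E = +1.97 − (0.0592/2)(−4.170) = +2.0934 V.
ΔG = −nFE = −(2)(96500)(+2.0934) J/mol = −404 kJ/mol.

−404 kJ/mol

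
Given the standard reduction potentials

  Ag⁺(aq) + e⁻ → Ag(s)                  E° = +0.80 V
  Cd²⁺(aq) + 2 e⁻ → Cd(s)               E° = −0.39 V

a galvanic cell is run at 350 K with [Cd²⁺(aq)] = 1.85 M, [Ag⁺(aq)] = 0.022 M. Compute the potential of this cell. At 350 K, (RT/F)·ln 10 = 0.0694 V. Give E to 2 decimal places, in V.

+1.07 V

The Ag⁺/Ag couple has the more positive E°, so it is the cathode; Cd²⁺/Cd is the anode.
E°cell = E°cat − E°an = +0.80 − (−0.39) = +1.19 V; n = 2.
Balancing gives 2 Ag⁺(aq) + Cd(s) → 2 Ag(s) + Cd²⁺(aq); hence Q = [Cd²⁺(aq)] / [Ag⁺(aq)]^2 = 3.82×10^3 (log Q = 3.582).
E = E° − (0.0694/n)·log Q = +1.19 − (0.0694/2)(3.582) = +1.07 V.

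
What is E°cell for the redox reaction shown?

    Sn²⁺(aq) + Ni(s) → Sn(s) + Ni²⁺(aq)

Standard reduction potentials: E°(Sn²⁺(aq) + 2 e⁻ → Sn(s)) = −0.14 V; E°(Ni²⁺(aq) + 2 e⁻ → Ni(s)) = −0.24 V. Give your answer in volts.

+0.10 V

Sn²⁺(aq) gains electrons, so the Sn²⁺/Sn couple is the cathode; the Ni²⁺/Ni couple is the anode.
E°cell = E°(cathode) − E°(anode) = −0.14 − (−0.24) = +0.10 V.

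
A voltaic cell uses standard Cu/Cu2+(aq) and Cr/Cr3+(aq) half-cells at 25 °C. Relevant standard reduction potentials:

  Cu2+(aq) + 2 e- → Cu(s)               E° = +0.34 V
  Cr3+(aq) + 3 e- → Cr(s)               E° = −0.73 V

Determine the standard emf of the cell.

Of the two couples in this cell, the one with the more positive reduction potential is reduced at the cathode: here that is Cu²⁺/Cu (+0.34 V); Cr³⁺/Cr (−0.73 V) is the anode.
E°cell = E°(cathode) − E°(anode) = +0.34 − (−0.73) = +1.07 V.

+1.07 V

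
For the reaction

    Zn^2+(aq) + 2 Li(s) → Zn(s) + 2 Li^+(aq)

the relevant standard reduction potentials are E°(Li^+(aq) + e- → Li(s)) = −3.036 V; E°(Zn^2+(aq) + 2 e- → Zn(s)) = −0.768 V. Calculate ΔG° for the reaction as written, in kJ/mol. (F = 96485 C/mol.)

−438 kJ/mol

In the reaction as written Zn^2+(aq) is reduced, so the Zn²⁺/Zn couple is the cathode and Li⁺/Li is the anode.
E°cell = −0.768 − (−3.036) = +2.268 V; balancing electrons gives n = 2.
ΔG° = −nFE°cell = −(2)(96485)(+2.268) J/mol = −438 kJ/mol.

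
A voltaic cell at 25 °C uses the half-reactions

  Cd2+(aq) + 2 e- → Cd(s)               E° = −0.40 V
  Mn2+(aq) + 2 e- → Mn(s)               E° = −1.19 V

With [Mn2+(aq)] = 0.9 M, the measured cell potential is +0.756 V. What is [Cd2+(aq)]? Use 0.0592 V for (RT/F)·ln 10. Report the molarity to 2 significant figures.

Cd²⁺/Cd is the cathode (higher E°); E°cell = −0.40 − (−1.19) = +0.79 V with n = 2.
Since E = E° − (0.0592/n)·log Q, log Q = n(E° − E)/0.0592 = 1.149.
The balanced reaction is Cd2+(aq) + Mn(s) → Cd(s) + Mn2+(aq), so Q = [Mn2+(aq)] / [Cd2+(aq)].
Solving for the unknown gives log [Cd2+(aq)] = −1.195, so [Cd2+(aq)] ≈ 0.064 M.

0.064 M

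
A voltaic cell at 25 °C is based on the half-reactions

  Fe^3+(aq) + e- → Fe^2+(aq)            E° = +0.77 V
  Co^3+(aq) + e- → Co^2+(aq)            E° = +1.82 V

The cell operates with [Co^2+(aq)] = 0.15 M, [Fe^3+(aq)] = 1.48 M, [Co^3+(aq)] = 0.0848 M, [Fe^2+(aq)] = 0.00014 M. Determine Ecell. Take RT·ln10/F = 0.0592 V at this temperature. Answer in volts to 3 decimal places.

+0.797 V

Since E°(Co³⁺/Co²⁺) > E°(Fe³⁺/Fe²⁺), Co³⁺/Co²⁺ serves as the cathode.
The standard potential is +1.82 − (+0.77) = +1.05 V and the balanced reaction transfers n = 1 electron.
Balancing gives Co^3+(aq) + Fe^2+(aq) → Co^2+(aq) + Fe^3+(aq); hence Q = ([Co^2+(aq)]·[Fe^3+(aq)]) / ([Co^3+(aq)]·[Fe^2+(aq)]) = 1.87×10^4 (log Q = 4.272).
E = E° − (0.0592/n)·log Q = +1.05 − (0.0592/1)(4.272) = +0.797 V.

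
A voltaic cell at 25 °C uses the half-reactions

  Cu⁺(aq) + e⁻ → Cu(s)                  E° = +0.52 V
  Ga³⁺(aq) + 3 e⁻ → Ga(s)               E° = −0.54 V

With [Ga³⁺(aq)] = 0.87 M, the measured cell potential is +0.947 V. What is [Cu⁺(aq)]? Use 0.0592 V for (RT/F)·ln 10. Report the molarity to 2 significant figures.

0.012 M

Cu⁺/Cu is the cathode (higher E°); E°cell = +0.52 − (−0.54) = +1.06 V with n = 3.
From the Nernst equation, log Q = n(E° − E)/0.0592 = 3·(+1.06 − (+0.947))/0.0592 = 5.726.
For 3 Cu⁺(aq) + Ga(s) → 3 Cu(s) + Ga³⁺(aq), the reaction quotient is Q = [Ga³⁺(aq)] / [Cu⁺(aq)]^3.
Substituting the known concentrations and solving, log [Cu⁺(aq)] = −1.929 and [Cu⁺(aq)] = 0.012 M.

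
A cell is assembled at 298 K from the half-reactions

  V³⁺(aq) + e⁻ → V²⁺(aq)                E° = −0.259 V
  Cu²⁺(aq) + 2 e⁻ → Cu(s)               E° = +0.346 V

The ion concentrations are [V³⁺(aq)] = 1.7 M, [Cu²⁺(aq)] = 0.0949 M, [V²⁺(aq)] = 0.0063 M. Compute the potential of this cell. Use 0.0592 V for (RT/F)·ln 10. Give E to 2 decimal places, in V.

+0.43 V

Cu²⁺/Cu is reduced (cathode, E° = +0.346 V) and V³⁺/V²⁺ is oxidized (anode).
The standard potential is +0.346 − (−0.259) = +0.605 V and the balanced reaction transfers n = 2 electrons.
The balanced reaction is Cu²⁺(aq) + 2 V²⁺(aq) → Cu(s) + 2 V³⁺(aq), so Q = [V³⁺(aq)]^2 / ([Cu²⁺(aq)]·[V²⁺(aq)]^2) = 7.67×10^5 and log Q = 5.885.
By the Nernst equation, E = +0.605 − (0.0592/2)·(5.885) = +0.43 V.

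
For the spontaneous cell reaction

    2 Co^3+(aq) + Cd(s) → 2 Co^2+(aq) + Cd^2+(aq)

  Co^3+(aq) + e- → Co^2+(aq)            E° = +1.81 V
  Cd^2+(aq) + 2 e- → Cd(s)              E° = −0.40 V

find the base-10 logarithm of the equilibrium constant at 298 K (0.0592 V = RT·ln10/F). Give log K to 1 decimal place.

The Co³⁺/Co²⁺ couple is reduced (cathode); E°cell = +1.81 − (−0.40) = +2.21 V with n = 2.
At equilibrium E = 0, so log K = nE°cell / 0.0592 = (2)(+2.21) / 0.0592 = 74.7.

log K = 74.7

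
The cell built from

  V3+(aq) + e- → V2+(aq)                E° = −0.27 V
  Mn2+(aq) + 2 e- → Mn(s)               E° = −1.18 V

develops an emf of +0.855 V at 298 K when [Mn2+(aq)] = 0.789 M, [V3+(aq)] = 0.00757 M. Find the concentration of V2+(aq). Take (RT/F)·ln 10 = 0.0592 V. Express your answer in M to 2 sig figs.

0.072 M

The V³⁺/V²⁺ couple has the larger reduction potential, so it is the cathode: E°cell = −0.27 − (−1.18) = +0.91 V and n = 2.
From the Nernst equation, log Q = n(E° − E)/0.0592 = 2·(+0.91 − (+0.855))/0.0592 = 1.858.
For 2 V3+(aq) + Mn(s) → 2 V2+(aq) + Mn2+(aq), the reaction quotient is Q = ([V2+(aq)]^2·[Mn2+(aq)]) / [V3+(aq)]^2.
Solving for the unknown gives log [V2+(aq)] = −1.140, so [V2+(aq)] ≈ 0.072 M.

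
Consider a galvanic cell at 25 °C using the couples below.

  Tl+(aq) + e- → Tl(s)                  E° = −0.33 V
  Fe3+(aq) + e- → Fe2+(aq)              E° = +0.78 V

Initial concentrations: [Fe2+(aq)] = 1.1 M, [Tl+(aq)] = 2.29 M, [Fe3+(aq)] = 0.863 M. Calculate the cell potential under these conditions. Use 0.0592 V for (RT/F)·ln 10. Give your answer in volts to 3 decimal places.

+1.082 V

The Fe³⁺/Fe²⁺ couple has the more positive E°, so it is the cathode; Tl⁺/Tl is the anode.
E°cell = +0.78 − (−0.33) = +1.11 V, with n = 1 electron transferred.
The balanced reaction is Fe3+(aq) + Tl(s) → Fe2+(aq) + Tl+(aq), so Q = ([Fe2+(aq)]·[Tl+(aq)]) / [Fe3+(aq)] = 2.92 and log Q = 0.465.
Applying E = E° − (RT ln10/nF)·log Q gives +1.11 − (0.0592/1)(0.465) = +1.082 V.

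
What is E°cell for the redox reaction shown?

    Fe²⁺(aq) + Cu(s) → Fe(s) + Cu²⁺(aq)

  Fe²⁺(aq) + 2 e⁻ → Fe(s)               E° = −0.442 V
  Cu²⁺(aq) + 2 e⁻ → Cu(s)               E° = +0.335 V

In the reaction as written, Fe²⁺(aq) is reduced (cathode) and Cu²⁺(aq) is produced by oxidation at the anode.
E°cell = E°(cathode) − E°(anode) = −0.442 − (+0.335) = −0.777 V.
The negative E°cell means the reaction is non-spontaneous in the direction written.

−0.777 V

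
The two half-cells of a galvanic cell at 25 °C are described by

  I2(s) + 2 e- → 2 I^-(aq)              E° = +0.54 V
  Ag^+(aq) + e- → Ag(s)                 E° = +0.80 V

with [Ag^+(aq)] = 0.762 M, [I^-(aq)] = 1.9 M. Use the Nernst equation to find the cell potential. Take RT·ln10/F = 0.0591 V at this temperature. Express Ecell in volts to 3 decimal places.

The Ag⁺/Ag couple has the more positive E°, so it is the cathode; I₂/I⁻ is the anode.
The standard potential is +0.80 − (+0.54) = +0.26 V and the balanced reaction transfers n = 2 electrons.
The balanced reaction is 2 Ag^+(aq) + 2 I^-(aq) → 2 Ag(s) + I2(s), so Q = 1 / ([Ag^+(aq)]^2·[I^-(aq)]^2) = 0.477 and log Q = −0.321.
Applying E = E° − (RT ln10/nF)·log Q gives +0.26 − (0.0591/2)(−0.321) = +0.269 V.

+0.269 V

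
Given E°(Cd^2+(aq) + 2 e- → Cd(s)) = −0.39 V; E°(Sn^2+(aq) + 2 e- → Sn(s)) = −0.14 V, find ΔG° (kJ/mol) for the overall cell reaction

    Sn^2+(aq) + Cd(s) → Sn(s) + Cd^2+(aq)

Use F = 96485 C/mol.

−48.2 kJ/mol

In the reaction as written Sn^2+(aq) is reduced, so the Sn²⁺/Sn couple is the cathode and Cd²⁺/Cd is the anode.
E°cell = −0.14 − (−0.39) = +0.25 V; balancing electrons gives n = 2.
ΔG° = −nFE°cell = −(2)(96485)(+0.25) J/mol = −48.2 kJ/mol.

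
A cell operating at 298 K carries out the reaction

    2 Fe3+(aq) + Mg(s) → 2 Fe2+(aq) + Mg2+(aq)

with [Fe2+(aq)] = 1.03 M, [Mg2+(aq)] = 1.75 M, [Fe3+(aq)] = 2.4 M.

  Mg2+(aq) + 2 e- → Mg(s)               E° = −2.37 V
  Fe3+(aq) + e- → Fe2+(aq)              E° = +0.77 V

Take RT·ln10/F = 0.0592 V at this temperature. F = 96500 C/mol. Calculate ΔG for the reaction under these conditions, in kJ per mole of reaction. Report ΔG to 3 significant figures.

With Fe³⁺/Fe²⁺ reduced at the cathode, E°cell = +0.77 − (−2.37) = +3.14 V and n = 2.
Here Q = ([Fe2+(aq)]^2·[Mg2+(aq)]) / [Fe3+(aq)]^2 = 0.322 (log Q = −0.492), giving E = +3.14 − (0.0592/2)·(−0.492) = +3.1546 V.
Then ΔG = −nFE = −2 × 96500 × +3.1546 J/mol = −609 kJ/mol.

−609 kJ/mol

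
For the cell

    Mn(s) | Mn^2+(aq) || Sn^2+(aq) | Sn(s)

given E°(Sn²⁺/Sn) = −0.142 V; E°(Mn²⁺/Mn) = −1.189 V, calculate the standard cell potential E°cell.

+1.047 V

By convention the left-hand electrode in cell notation is the anode (oxidation) and the right-hand electrode is the cathode (reduction).
E°cell = E°(right) − E°(left) = −0.142 − (−1.189) = +1.047 V.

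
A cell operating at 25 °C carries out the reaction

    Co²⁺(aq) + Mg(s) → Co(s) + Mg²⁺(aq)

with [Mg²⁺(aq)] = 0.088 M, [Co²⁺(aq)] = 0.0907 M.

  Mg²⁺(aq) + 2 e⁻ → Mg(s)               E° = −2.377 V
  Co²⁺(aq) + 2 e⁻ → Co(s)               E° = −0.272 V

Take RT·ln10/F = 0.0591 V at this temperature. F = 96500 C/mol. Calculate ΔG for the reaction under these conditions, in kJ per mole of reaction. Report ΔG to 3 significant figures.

−406 kJ/mol

E°cell = −0.272 − (−2.377) = +2.105 V; the balanced reaction transfers n = 2 electrons.
Here Q = [Mg²⁺(aq)] / [Co²⁺(aq)] = 0.97 (log Q = −0.013), giving E = +2.105 − (0.0591/2)·(−0.013) = +2.1054 V.
Then ΔG = −nFE = −2 × 96500 × +2.1054 J/mol = −406 kJ/mol.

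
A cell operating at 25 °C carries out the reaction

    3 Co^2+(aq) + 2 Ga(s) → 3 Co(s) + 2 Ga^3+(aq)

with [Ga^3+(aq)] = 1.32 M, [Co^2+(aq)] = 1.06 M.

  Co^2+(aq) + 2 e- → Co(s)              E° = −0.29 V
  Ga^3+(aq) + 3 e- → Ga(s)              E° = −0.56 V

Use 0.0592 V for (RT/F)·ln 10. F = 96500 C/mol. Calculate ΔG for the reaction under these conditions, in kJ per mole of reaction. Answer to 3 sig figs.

The standard cell potential is −0.29 − (−0.56) = +0.27 V, with n = 6 electrons in the balanced equation.
The reaction quotient is [Ga^3+(aq)]^2 / [Co^2+(aq)]^3 = 1.46; by Nernst, E = +0.27 − (0.0592/6)(0.165) = +0.2684 V.
Then ΔG = −nFE = −6 × 96500 × +0.2684 J/mol = −155 kJ/mol.

−155 kJ/mol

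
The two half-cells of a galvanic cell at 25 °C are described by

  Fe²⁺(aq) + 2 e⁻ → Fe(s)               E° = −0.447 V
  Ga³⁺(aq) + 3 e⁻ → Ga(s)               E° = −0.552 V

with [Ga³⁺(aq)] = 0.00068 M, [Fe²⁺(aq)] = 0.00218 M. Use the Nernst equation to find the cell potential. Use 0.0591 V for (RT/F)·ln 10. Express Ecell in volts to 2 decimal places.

+0.09 V

The Fe²⁺/Fe couple has the more positive E°, so it is the cathode; Ga³⁺/Ga is the anode.
E°cell = −0.447 − (−0.552) = +0.105 V, with n = 6 electrons transferred.
Balancing gives 3 Fe²⁺(aq) + 2 Ga(s) → 3 Fe(s) + 2 Ga³⁺(aq); hence Q = [Ga³⁺(aq)]^2 / [Fe²⁺(aq)]^3 = 44.6 (log Q = 1.650).
By the Nernst equation, E = +0.105 − (0.0591/6)·(1.650) = +0.09 V.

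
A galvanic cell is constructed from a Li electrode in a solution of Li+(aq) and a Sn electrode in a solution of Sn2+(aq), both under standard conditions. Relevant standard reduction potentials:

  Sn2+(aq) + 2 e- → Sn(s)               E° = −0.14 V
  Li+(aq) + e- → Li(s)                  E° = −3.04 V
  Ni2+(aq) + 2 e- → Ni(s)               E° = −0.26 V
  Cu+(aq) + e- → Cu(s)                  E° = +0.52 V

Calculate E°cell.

The Sn²⁺/Sn couple has the higher E°, so Sn ion is reduced (cathode) and Li is oxidized (anode).
E°cell = E°(cathode) − E°(anode) = −0.14 − (−3.04) = +2.90 V.

+2.90 V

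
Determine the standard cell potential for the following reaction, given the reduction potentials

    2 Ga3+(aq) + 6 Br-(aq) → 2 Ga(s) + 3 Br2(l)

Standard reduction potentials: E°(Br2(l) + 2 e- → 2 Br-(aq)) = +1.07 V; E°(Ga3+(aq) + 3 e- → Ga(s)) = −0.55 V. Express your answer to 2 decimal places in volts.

−1.62 V

In the reaction as written, Ga3+(aq) is reduced (cathode) and Br2(l) is produced by oxidation at the anode.
E°cell = E°(cathode) − E°(anode) = −0.55 − (+1.07) = −1.62 V.
The negative E°cell means the reaction is non-spontaneous in the direction written.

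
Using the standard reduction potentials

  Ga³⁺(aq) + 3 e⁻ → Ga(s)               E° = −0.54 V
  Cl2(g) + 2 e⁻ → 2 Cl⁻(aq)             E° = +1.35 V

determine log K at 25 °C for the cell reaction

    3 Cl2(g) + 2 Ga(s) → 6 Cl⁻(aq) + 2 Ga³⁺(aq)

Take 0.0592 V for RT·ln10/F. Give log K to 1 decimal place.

log K = 191.6

The Cl₂/Cl⁻ couple is reduced (cathode); E°cell = +1.35 − (−0.54) = +1.89 V with n = 6.
At equilibrium E = 0, so log K = nE°cell / 0.0592 = (6)(+1.89) / 0.0592 = 191.6.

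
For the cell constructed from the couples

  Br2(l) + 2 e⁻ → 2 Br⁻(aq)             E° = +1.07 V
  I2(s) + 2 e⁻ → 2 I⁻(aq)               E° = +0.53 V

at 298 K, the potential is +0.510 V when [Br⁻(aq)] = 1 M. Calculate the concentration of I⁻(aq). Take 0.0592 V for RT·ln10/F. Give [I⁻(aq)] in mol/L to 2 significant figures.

The Br₂/Br⁻ couple has the larger reduction potential, so it is the cathode: E°cell = +1.07 − (+0.53) = +0.54 V and n = 2.
Rearranging E = E° − (0.0592/n)·log Q gives log Q = 2(+0.54 − (+0.510))/0.0592 = 1.014.
For Br2(l) + 2 I⁻(aq) → 2 Br⁻(aq) + I2(s), the reaction quotient is Q = [Br⁻(aq)]^2 / [I⁻(aq)]^2.
Substituting the known concentrations and solving, log [I⁻(aq)] = −0.507 and [I⁻(aq)] = 0.31 M.

0.31 M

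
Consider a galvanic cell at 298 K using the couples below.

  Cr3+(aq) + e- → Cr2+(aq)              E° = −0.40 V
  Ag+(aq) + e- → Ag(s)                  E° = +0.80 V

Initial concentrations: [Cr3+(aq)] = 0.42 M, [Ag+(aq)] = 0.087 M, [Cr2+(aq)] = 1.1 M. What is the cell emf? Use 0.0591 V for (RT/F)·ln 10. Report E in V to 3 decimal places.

The Ag⁺/Ag couple has the more positive E°, so it is the cathode; Cr³⁺/Cr²⁺ is the anode.
E°cell = +0.80 − (−0.40) = +1.20 V, with n = 1 electron transferred.
Balancing gives Ag+(aq) + Cr2+(aq) → Ag(s) + Cr3+(aq); hence Q = [Cr3+(aq)] / ([Ag+(aq)]·[Cr2+(aq)]) = 4.39 (log Q = 0.642).
Applying E = E° − (RT ln10/nF)·log Q gives +1.20 − (0.0591/1)(0.642) = +1.162 V.

+1.162 V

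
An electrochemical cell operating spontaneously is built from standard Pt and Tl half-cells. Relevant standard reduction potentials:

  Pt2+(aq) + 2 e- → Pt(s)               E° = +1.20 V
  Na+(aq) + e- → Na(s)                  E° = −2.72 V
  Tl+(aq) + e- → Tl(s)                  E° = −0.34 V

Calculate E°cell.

The Pt²⁺/Pt couple has the higher E°, so Pt ion is reduced (cathode) and Tl is oxidized (anode).
E°cell = E°(cathode) − E°(anode) = +1.20 − (−0.34) = +1.54 V.

+1.54 V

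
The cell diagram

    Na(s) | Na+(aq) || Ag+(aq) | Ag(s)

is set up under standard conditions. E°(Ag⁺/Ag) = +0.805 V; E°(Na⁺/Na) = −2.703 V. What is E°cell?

+3.508 V

By convention the left-hand electrode in cell notation is the anode (oxidation) and the right-hand electrode is the cathode (reduction).
E°cell = E°(right) − E°(left) = +0.805 − (−2.703) = +3.508 V.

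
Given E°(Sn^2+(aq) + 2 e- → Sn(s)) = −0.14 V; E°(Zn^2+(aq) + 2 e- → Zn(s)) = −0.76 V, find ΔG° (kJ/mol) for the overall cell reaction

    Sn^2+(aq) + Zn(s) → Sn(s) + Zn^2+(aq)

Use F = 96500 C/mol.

In the reaction as written Sn^2+(aq) is reduced, so the Sn²⁺/Sn couple is the cathode and Zn²⁺/Zn is the anode.
E°cell = −0.14 − (−0.76) = +0.62 V; balancing electrons gives n = 2.
ΔG° = −nFE°cell = −(2)(96500)(+0.62) J/mol = −120 kJ/mol.

−120 kJ/mol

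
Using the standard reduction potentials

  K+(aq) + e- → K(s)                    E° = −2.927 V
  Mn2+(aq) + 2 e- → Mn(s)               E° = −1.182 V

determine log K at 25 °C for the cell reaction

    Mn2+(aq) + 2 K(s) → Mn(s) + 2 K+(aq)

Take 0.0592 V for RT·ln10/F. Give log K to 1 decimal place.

The Mn²⁺/Mn couple is reduced (cathode); E°cell = −1.182 − (−2.927) = +1.745 V with n = 2.
At equilibrium E = 0, so log K = nE°cell / 0.0592 = (2)(+1.745) / 0.0592 = 59.0.

log K = 59.0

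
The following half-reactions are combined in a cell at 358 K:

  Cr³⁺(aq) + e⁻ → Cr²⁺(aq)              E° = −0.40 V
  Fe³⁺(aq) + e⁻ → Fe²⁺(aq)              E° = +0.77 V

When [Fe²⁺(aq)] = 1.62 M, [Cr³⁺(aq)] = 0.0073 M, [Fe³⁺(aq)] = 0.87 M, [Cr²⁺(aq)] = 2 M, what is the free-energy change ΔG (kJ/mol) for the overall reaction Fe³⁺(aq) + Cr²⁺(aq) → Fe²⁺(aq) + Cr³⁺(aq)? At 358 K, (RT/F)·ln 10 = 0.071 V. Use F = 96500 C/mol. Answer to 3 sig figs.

The standard cell potential is +0.77 − (−0.40) = +1.17 V, with n = 1 electron in the balanced equation.
The reaction quotient is ([Fe²⁺(aq)]·[Cr³⁺(aq)]) / ([Fe³⁺(aq)]·[Cr²⁺(aq)]) = 0.0068; by Nernst, E = +1.17 − (0.071/1)(−2.168) = +1.3239 V.
Finally ΔG = −nFE = −(1)(96500 C/mol)(+1.3239 V) = −128 kJ/mol.

−128 kJ/mol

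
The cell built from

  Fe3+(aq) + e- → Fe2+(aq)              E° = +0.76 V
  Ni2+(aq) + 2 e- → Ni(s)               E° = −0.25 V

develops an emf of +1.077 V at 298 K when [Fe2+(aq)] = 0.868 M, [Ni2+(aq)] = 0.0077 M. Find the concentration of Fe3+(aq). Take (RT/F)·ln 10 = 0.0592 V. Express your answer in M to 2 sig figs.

With Fe³⁺/Fe²⁺ at the cathode and Ni²⁺/Ni at the anode, E°cell = +0.76 − (−0.25) = +1.01 V (n = 2).
Since E = E° − (0.0592/n)·log Q, log Q = n(E° − E)/0.0592 = −2.264.
The balanced reaction is 2 Fe3+(aq) + Ni(s) → 2 Fe2+(aq) + Ni2+(aq), so Q = ([Fe2+(aq)]^2·[Ni2+(aq)]) / [Fe3+(aq)]^2.
Isolating [Fe3+(aq)] in Q = 10^{−2.264} yields log [Fe3+(aq)] = 0.014, i.e. 1.0 M.

1.0 M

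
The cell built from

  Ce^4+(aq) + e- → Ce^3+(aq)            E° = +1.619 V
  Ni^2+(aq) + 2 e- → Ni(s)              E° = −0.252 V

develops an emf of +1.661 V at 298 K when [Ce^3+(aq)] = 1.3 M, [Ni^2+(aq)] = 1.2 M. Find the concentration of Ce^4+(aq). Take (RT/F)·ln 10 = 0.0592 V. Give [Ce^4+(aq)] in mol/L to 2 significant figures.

0.00040 M

With Ce⁴⁺/Ce³⁺ at the cathode and Ni²⁺/Ni at the anode, E°cell = +1.619 − (−0.252) = +1.871 V (n = 2).
From the Nernst equation, log Q = n(E° − E)/0.0592 = 2·(+1.871 − (+1.661))/0.0592 = 7.095.
For 2 Ce^4+(aq) + Ni(s) → 2 Ce^3+(aq) + Ni^2+(aq), the reaction quotient is Q = ([Ce^3+(aq)]^2·[Ni^2+(aq)]) / [Ce^4+(aq)]^2.
Substituting the known concentrations and solving, log [Ce^4+(aq)] = −3.394 and [Ce^4+(aq)] = 0.00040 M.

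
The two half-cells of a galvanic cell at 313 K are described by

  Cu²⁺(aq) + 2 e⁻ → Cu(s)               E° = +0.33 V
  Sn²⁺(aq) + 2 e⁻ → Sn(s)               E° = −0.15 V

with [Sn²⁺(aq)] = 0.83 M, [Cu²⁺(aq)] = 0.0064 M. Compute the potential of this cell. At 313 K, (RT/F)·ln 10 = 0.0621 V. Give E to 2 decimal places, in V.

Since E°(Cu²⁺/Cu) > E°(Sn²⁺/Sn), Cu²⁺/Cu serves as the cathode.
E°cell = E°cat − E°an = +0.33 − (−0.15) = +0.48 V; n = 2.
The balanced reaction is Cu²⁺(aq) + Sn(s) → Cu(s) + Sn²⁺(aq), so Q = [Sn²⁺(aq)] / [Cu²⁺(aq)] = 130 and log Q = 2.113.
E = E° − (0.0621/n)·log Q = +0.48 − (0.0621/2)(2.113) = +0.41 V.

+0.41 V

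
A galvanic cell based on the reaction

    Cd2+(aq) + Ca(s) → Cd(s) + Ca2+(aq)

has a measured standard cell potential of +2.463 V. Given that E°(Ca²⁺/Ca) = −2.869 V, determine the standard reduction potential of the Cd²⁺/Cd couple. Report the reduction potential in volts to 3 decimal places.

−0.406 V

In the reaction as written the Cd²⁺/Cd couple is reduced (cathode) and Ca²⁺/Ca is oxidized (anode), so E°cell = E°(Cd²⁺/Cd) − E°(Ca²⁺/Ca).
E°(Cd²⁺/Cd) = E°cell + E°(anode) = +2.463 + (−2.869) = −0.406 V.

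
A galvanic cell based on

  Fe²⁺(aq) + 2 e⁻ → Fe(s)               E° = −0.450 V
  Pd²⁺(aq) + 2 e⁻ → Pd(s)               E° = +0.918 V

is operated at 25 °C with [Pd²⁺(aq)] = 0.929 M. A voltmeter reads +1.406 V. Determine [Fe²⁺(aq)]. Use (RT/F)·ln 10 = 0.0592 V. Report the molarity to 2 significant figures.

0.048 M

Pd²⁺/Pd is the cathode (higher E°); E°cell = +0.918 − (−0.450) = +1.368 V with n = 2.
Since E = E° − (0.0592/n)·log Q, log Q = n(E° − E)/0.0592 = −1.284.
Balancing electrons gives Pd²⁺(aq) + Fe(s) → Pd(s) + Fe²⁺(aq); thus Q = [Fe²⁺(aq)] / [Pd²⁺(aq)].
Solving for the unknown gives log [Fe²⁺(aq)] = −1.316, so [Fe²⁺(aq)] ≈ 0.048 M.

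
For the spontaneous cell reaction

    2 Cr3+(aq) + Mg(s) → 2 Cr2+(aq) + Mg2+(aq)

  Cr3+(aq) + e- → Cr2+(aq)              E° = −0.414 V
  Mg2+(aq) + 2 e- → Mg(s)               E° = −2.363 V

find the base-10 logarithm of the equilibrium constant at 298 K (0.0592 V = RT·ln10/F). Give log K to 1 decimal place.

The Cr³⁺/Cr²⁺ couple is reduced (cathode); E°cell = −0.414 − (−2.363) = +1.949 V with n = 2.
At equilibrium E = 0, so log K = nE°cell / 0.0592 = (2)(+1.949) / 0.0592 = 65.8.

log K = 65.8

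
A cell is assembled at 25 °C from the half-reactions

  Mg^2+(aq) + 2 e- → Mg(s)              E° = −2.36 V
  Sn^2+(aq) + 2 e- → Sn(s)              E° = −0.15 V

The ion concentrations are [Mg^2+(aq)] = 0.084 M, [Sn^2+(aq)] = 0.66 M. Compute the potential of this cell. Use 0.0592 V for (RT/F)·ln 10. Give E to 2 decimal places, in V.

+2.24 V

Since E°(Sn²⁺/Sn) > E°(Mg²⁺/Mg), Sn²⁺/Sn serves as the cathode.
E°cell = −0.15 − (−2.36) = +2.21 V, with n = 2 electrons transferred.
For the overall reaction Sn^2+(aq) + Mg(s) → Sn(s) + Mg^2+(aq), Q = [Mg^2+(aq)] / [Sn^2+(aq)] = 0.127, giving log Q = −0.895.
By the Nernst equation, E = +2.21 − (0.0592/2)·(−0.895) = +2.24 V.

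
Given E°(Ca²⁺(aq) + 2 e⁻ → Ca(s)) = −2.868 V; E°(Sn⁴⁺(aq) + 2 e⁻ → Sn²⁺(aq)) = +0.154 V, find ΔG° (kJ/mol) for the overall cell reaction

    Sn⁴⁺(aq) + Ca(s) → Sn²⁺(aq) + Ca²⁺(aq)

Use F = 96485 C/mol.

In the reaction as written Sn⁴⁺(aq) is reduced, so the Sn⁴⁺/Sn²⁺ couple is the cathode and Ca²⁺/Ca is the anode.
E°cell = +0.154 − (−2.868) = +3.022 V; balancing electrons gives n = 2.
ΔG° = −nFE°cell = −(2)(96485)(+3.022) J/mol = −583 kJ/mol.

−583 kJ/mol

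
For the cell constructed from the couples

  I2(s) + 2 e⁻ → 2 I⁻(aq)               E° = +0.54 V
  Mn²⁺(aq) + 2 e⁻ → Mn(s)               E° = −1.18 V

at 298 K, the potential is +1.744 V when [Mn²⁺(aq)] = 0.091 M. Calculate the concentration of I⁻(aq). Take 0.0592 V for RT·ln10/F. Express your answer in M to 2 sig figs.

1.3 M

The I₂/I⁻ couple has the larger reduction potential, so it is the cathode: E°cell = +0.54 − (−1.18) = +1.72 V and n = 2.
Since E = E° − (0.0592/n)·log Q, log Q = n(E° − E)/0.0592 = −0.811.
Balancing electrons gives I2(s) + Mn(s) → 2 I⁻(aq) + Mn²⁺(aq); thus Q = [I⁻(aq)]^2·[Mn²⁺(aq)].
Isolating [I⁻(aq)] in Q = 10^{−0.811} yields log [I⁻(aq)] = 0.115, i.e. 1.3 M.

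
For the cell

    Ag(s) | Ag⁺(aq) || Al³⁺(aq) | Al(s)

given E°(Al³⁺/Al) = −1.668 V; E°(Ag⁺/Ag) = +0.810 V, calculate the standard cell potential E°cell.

By convention the left-hand electrode in cell notation is the anode (oxidation) and the right-hand electrode is the cathode (reduction).
E°cell = E°(right) − E°(left) = −1.668 − (+0.810) = −2.478 V.
The negative sign shows that, as written, the cell would require an external voltage to drive the reaction.

−2.478 V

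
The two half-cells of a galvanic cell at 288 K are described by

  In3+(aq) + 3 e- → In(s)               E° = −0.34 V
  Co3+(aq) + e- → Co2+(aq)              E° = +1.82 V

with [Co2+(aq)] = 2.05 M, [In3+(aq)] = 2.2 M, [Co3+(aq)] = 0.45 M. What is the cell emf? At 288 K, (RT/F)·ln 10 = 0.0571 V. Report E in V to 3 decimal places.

+2.116 V

The Co³⁺/Co²⁺ couple has the more positive E°, so it is the cathode; In³⁺/In is the anode.
E°cell = E°cat − E°an = +1.82 − (−0.34) = +2.16 V; n = 3.
For the overall reaction 3 Co3+(aq) + In(s) → 3 Co2+(aq) + In3+(aq), Q = ([Co2+(aq)]^3·[In3+(aq)]) / [Co3+(aq)]^3 = 208, giving log Q = 2.318.
By the Nernst equation, E = +2.16 − (0.0571/3)·(2.318) = +2.116 V.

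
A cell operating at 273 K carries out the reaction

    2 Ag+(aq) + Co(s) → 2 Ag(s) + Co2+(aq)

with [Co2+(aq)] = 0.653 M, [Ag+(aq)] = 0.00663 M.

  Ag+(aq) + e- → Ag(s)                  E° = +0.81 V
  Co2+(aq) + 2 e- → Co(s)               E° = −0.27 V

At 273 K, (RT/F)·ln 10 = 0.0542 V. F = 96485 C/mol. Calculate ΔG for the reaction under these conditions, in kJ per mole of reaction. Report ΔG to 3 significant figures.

With Ag⁺/Ag reduced at the cathode, E°cell = +0.81 − (−0.27) = +1.08 V and n = 2.
Q = [Co2+(aq)] / [Ag+(aq)]^2 = 1.49×10^4, so log Q = 4.172 and E = +1.08 − (0.0542/2)(4.172) = +0.9669 V.
Finally ΔG = −nFE = −(2)(96485 C/mol)(+0.9669 V) = −187 kJ/mol.

−187 kJ/mol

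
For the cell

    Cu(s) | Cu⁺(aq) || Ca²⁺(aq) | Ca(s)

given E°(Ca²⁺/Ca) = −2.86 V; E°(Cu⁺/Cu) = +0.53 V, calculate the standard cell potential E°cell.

−3.39 V

By convention the left-hand electrode in cell notation is the anode (oxidation) and the right-hand electrode is the cathode (reduction).
E°cell = E°(right) − E°(left) = −2.86 − (+0.53) = −3.39 V.
The negative sign shows that, as written, the cell would require an external voltage to drive the reaction.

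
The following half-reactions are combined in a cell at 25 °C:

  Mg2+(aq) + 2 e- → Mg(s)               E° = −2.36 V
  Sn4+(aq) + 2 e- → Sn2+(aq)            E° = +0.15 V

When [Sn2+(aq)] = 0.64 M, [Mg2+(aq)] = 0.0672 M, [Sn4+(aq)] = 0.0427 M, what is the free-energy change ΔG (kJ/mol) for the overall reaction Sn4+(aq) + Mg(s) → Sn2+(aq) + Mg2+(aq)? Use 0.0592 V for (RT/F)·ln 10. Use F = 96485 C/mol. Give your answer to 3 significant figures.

E°cell = +0.15 − (−2.36) = +2.51 V; the balanced reaction transfers n = 2 electrons.
Here Q = ([Sn2+(aq)]·[Mg2+(aq)]) / [Sn4+(aq)] = 1.01 (log Q = 0.003), giving E = +2.51 − (0.0592/2)·(0.003) = +2.5099 V.
Finally ΔG = −nFE = −(2)(96485 C/mol)(+2.5099 V) = −484 kJ/mol.

−484 kJ/mol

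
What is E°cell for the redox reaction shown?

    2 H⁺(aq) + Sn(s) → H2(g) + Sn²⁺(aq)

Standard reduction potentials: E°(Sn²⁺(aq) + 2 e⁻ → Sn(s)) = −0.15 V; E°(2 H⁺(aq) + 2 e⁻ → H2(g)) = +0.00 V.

In the reaction as written, H⁺(aq) is reduced (cathode) and Sn²⁺(aq) is produced by oxidation at the anode.
E°cell = E°(cathode) − E°(anode) = +0.00 − (−0.15) = +0.15 V.

+0.15 V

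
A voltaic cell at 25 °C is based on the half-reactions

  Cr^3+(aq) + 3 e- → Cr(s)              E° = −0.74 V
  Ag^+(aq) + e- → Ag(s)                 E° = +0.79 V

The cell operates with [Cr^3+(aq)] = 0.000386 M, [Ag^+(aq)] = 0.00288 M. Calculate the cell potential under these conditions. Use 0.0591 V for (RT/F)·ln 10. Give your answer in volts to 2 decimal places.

+1.45 V

The Ag⁺/Ag couple has the more positive E°, so it is the cathode; Cr³⁺/Cr is the anode.
E°cell = +0.79 − (−0.74) = +1.53 V, with n = 3 electrons transferred.
Balancing gives 3 Ag^+(aq) + Cr(s) → 3 Ag(s) + Cr^3+(aq); hence Q = [Cr^3+(aq)] / [Ag^+(aq)]^3 = 1.62×10^4 (log Q = 4.208).
Applying E = E° − (RT ln10/nF)·log Q gives +1.53 − (0.0591/3)(4.208) = +1.45 V.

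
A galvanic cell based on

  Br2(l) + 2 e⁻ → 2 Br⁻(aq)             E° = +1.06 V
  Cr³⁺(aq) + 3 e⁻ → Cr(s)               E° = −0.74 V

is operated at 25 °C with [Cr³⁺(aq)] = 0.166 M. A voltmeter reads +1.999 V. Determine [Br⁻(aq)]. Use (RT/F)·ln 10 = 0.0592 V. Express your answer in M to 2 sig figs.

With Br₂/Br⁻ at the cathode and Cr³⁺/Cr at the anode, E°cell = +1.06 − (−0.74) = +1.80 V (n = 6).
Since E = E° − (0.0592/n)·log Q, log Q = n(E° − E)/0.0592 = −20.169.
For 3 Br2(l) + 2 Cr(s) → 6 Br⁻(aq) + 2 Cr³⁺(aq), the reaction quotient is Q = [Br⁻(aq)]^6·[Cr³⁺(aq)]^2.
Isolating [Br⁻(aq)] in Q = 10^{−20.169} yields log [Br⁻(aq)] = −3.102, i.e. 0.00079 M.

0.00079 M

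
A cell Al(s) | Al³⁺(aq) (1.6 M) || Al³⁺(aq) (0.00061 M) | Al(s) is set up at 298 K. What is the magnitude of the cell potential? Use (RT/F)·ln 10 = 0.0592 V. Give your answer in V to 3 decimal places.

0.067 V

For a concentration cell E°cell = 0, since both electrodes use the same couple.
The compartment with the higher Al³⁺(aq) concentration (1.6 M) acts as the cathode; ions are reduced there and produced at the dilute (0.00061 M) anode.
With n = 3, Ecell = −(0.0592/3)·log([dilute]/[conc]) = −(0.0592/3)·log(0.00061/1.6) = +0.067 V.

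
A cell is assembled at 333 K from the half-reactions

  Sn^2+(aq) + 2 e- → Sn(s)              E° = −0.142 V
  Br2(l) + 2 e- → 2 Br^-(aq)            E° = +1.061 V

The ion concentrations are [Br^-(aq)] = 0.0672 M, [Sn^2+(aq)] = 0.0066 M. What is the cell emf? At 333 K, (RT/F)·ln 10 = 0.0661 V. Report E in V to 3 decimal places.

Since E°(Br₂/Br⁻) > E°(Sn²⁺/Sn), Br₂/Br⁻ serves as the cathode.
E°cell = E°cat − E°an = +1.061 − (−0.142) = +1.203 V; n = 2.
The balanced reaction is Br2(l) + Sn(s) → 2 Br^-(aq) + Sn^2+(aq), so Q = [Br^-(aq)]^2·[Sn^2+(aq)] = 2.98×10^−5 and log Q = −4.526.
Applying E = E° − (RT ln10/nF)·log Q gives +1.203 − (0.0661/2)(−4.526) = +1.353 V.

+1.353 V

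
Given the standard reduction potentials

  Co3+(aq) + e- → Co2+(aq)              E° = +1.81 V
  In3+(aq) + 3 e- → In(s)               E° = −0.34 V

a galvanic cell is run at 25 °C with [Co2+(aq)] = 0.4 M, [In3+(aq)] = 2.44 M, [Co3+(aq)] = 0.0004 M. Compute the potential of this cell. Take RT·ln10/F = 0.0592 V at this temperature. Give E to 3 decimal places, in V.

Since E°(Co³⁺/Co²⁺) > E°(In³⁺/In), Co³⁺/Co²⁺ serves as the cathode.
E°cell = +1.81 − (−0.34) = +2.15 V, with n = 3 electrons transferred.
Balancing gives 3 Co3+(aq) + In(s) → 3 Co2+(aq) + In3+(aq); hence Q = ([Co2+(aq)]^3·[In3+(aq)]) / [Co3+(aq)]^3 = 2.44×10^9 (log Q = 9.387).
E = E° − (0.0592/n)·log Q = +2.15 − (0.0592/3)(9.387) = +1.965 V.

+1.965 V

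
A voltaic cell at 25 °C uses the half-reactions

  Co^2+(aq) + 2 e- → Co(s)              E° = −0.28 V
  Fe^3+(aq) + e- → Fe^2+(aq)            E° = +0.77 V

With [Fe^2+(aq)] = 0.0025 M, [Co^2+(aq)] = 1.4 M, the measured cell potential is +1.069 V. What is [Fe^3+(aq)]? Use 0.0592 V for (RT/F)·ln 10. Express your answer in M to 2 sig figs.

0.0062 M

The Fe³⁺/Fe²⁺ couple has the larger reduction potential, so it is the cathode: E°cell = +0.77 − (−0.28) = +1.05 V and n = 2.
Rearranging E = E° − (0.0592/n)·log Q gives log Q = 2(+1.05 − (+1.069))/0.0592 = −0.642.
The balanced reaction is 2 Fe^3+(aq) + Co(s) → 2 Fe^2+(aq) + Co^2+(aq), so Q = ([Fe^2+(aq)]^2·[Co^2+(aq)]) / [Fe^3+(aq)]^2.
Solving for the unknown gives log [Fe^3+(aq)] = −2.208, so [Fe^3+(aq)] ≈ 0.0062 M.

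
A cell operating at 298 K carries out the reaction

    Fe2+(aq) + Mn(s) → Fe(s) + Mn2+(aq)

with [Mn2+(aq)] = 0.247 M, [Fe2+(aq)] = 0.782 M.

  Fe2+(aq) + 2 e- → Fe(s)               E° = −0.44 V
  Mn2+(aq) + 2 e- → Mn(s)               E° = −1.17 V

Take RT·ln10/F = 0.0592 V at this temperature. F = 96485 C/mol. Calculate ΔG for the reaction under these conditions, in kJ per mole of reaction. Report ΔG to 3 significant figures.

−144 kJ/mol

E°cell = −0.44 − (−1.17) = +0.73 V; the balanced reaction transfers n = 2 electrons.
The reaction quotient is [Mn2+(aq)] / [Fe2+(aq)] = 0.316; by Nernst, E = +0.73 − (0.0592/2)(−0.501) = +0.7448 V.
ΔG = −nFE = −(2)(96485)(+0.7448) J/mol = −144 kJ/mol.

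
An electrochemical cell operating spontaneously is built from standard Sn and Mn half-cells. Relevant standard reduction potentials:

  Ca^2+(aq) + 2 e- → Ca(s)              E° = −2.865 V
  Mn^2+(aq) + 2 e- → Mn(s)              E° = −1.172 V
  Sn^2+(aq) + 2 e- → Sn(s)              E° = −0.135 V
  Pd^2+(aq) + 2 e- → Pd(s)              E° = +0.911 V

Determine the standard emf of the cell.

The Sn²⁺/Sn couple has the higher E°, so Sn ion is reduced (cathode) and Mn is oxidized (anode).
E°cell = E°(cathode) − E°(anode) = −0.135 − (−1.172) = +1.037 V.

+1.037 V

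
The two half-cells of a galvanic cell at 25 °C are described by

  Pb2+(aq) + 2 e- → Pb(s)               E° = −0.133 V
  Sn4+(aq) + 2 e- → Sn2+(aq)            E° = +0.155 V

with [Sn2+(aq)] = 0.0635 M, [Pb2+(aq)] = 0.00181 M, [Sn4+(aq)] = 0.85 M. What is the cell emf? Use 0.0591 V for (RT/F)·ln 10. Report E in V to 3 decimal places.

The Sn⁴⁺/Sn²⁺ couple has the more positive E°, so it is the cathode; Pb²⁺/Pb is the anode.
E°cell = +0.155 − (−0.133) = +0.288 V, with n = 2 electrons transferred.
For the overall reaction Sn4+(aq) + Pb(s) → Sn2+(aq) + Pb2+(aq), Q = ([Sn2+(aq)]·[Pb2+(aq)]) / [Sn4+(aq)] = 0.000135, giving log Q = −3.869.
Applying E = E° − (RT ln10/nF)·log Q gives +0.288 − (0.0591/2)(−3.869) = +0.402 V.

+0.402 V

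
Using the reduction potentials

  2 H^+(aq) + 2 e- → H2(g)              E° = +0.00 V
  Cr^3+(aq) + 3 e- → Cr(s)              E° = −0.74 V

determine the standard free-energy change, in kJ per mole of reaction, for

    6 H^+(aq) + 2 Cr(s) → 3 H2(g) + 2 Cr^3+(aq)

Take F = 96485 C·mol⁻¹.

In the reaction as written H^+(aq) is reduced, so the 2H⁺/H₂ couple is the cathode and Cr³⁺/Cr is the anode.
E°cell = +0.00 − (−0.74) = +0.74 V; balancing electrons gives n = 6.
ΔG° = −nFE°cell = −(6)(96485)(+0.74) J/mol = −428 kJ/mol.

−428 kJ/mol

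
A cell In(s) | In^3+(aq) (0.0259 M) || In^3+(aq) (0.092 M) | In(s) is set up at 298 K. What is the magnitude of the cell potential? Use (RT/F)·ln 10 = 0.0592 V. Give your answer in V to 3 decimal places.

For a concentration cell E°cell = 0, since both electrodes use the same couple.
The compartment with the higher In^3+(aq) concentration (0.092 M) acts as the cathode; ions are reduced there and produced at the dilute (0.0259 M) anode.
With n = 3, Ecell = −(0.0592/3)·log([dilute]/[conc]) = −(0.0592/3)·log(0.0259/0.092) = +0.011 V.

0.011 V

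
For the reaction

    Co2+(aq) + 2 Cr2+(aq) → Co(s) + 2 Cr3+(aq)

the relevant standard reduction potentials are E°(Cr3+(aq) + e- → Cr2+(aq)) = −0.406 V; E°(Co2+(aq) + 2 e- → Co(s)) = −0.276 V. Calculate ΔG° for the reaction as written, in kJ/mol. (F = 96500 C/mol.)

−25.1 kJ/mol

In the reaction as written Co2+(aq) is reduced, so the Co²⁺/Co couple is the cathode and Cr³⁺/Cr²⁺ is the anode.
E°cell = −0.276 − (−0.406) = +0.130 V; balancing electrons gives n = 2.
ΔG° = −nFE°cell = −(2)(96500)(+0.130) J/mol = −25.1 kJ/mol.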